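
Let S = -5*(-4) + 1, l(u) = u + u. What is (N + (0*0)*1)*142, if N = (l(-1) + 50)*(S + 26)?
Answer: 320352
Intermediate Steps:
l(u) = 2*u
S = 21 (S = 20 + 1 = 21)
N = 2256 (N = (2*(-1) + 50)*(21 + 26) = (-2 + 50)*47 = 48*47 = 2256)
(N + (0*0)*1)*142 = (2256 + (0*0)*1)*142 = (2256 + 0*1)*142 = (2256 + 0)*142 = 2256*142 = 320352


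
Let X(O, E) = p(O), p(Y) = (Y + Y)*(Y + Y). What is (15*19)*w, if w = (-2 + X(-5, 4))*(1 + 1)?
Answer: 55860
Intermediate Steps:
p(Y) = 4*Y² (p(Y) = (2*Y)*(2*Y) = 4*Y²)
X(O, E) = 4*O²
w = 196 (w = (-2 + 4*(-5)²)*(1 + 1) = (-2 + 4*25)*2 = (-2 + 100)*2 = 98*2 = 196)
(15*19)*w = (15*19)*196 = 285*196 = 55860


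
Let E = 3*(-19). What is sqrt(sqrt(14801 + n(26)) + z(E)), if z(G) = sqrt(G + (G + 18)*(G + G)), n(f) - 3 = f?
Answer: sqrt(sqrt(4389) + sqrt(14830)) ≈ 13.712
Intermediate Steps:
n(f) = 3 + f
E = -57
z(G) = sqrt(G + 2*G*(18 + G)) (z(G) = sqrt(G + (18 + G)*(2*G)) = sqrt(G + 2*G*(18 + G)))
sqrt(sqrt(14801 + n(26)) + z(E)) = sqrt(sqrt(14801 + (3 + 26)) + sqrt(-57*(37 + 2*(-57)))) = sqrt(sqrt(14801 + 29) + sqrt(-57*(37 - 114))) = sqrt(sqrt(14830) + sqrt(-57*(-77))) = sqrt(sqrt(14830) + sqrt(4389)) = sqrt(sqrt(4389) + sqrt(14830))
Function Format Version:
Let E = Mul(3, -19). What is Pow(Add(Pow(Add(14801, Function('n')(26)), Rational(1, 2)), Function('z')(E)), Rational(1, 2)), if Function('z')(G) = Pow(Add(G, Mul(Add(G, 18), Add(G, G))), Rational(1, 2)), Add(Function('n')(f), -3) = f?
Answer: Pow(Add(Pow(4389, Rational(1, 2)), Pow(14830, Rational(1, 2))), Rational(1, 2)) ≈ 13.712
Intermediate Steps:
Function('n')(f) = Add(3, f)
E = -57
Function('z')(G) = Pow(Add(G, Mul(2, G, Add(18, G))), Rational(1, 2)) (Function('z')(G) = Pow(Add(G, Mul(Add(18, G), Mul(2, G))), Rational(1, 2)) = Pow(Add(G, Mul(2, G, Add(18, G))), Rational(1, 2)))
Pow(Add(Pow(Add(14801, Function('n')(26)), Rational(1, 2)), Function('z')(E)), Rational(1, 2)) = Pow(Add(Pow(Add(14801, Add(3, 26)), Rational(1, 2)), Pow(Mul(-57, Add(37, Mul(2, -57))), Rational(1, 2))), Rational(1, 2)) = Pow(Add(Pow(Add(14801, 29), Rational(1, 2)), Pow(Mul(-57, Add(37, -114)), Rational(1, 2))), Rational(1, 2)) = Pow(Add(Pow(14830, Rational(1, 2)), Pow(Mul(-57, -77), Rational(1, 2))), Rational(1, 2)) = Pow(Add(Pow(14830, Rational(1, 2)), Pow(4389, Rational(1, 2))), Rational(1, 2)) = Pow(Add(Pow(4389, Rational(1, 2)), Pow(14830, Rational(1, 2))), Rational(1, 2))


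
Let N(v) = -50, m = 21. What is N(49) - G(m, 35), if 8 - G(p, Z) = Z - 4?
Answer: -27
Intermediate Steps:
G(p, Z) = 12 - Z (G(p, Z) = 8 - (Z - 4) = 8 - (-4 + Z) = 8 + (4 - Z) = 12 - Z)
N(49) - G(m, 35) = -50 - (12 - 1*35) = -50 - (12 - 35) = -50 - 1*(-23) = -50 + 23 = -27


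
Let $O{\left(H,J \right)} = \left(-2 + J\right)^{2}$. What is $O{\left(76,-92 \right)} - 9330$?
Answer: $-494$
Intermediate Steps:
$O{\left(76,-92 \right)} - 9330 = \left(-2 - 92\right)^{2} - 9330 = \left(-94\right)^{2} - 9330 = 8836 - 9330 = -494$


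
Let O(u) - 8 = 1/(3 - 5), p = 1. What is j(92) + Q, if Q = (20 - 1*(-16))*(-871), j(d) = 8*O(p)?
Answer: -31296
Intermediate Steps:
O(u) = 15/2 (O(u) = 8 + 1/(3 - 5) = 8 + 1/(-2) = 8 - ½ = 15/2)
j(d) = 60 (j(d) = 8*(15/2) = 60)
Q = -31356 (Q = (20 + 16)*(-871) = 36*(-871) = -31356)
j(92) + Q = 60 - 31356 = -31296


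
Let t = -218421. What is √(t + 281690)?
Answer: √63269 ≈ 251.53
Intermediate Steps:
√(t + 281690) = √(-218421 + 281690) = √63269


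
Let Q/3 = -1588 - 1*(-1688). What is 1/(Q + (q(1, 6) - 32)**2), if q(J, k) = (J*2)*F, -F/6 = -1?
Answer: 1/700 ≈ 0.0014286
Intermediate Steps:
F = 6 (F = -6*(-1) = 6)
Q = 300 (Q = 3*(-1588 - 1*(-1688)) = 3*(-1588 + 1688) = 3*100 = 300)
q(J, k) = 12*J (q(J, k) = (J*2)*6 = (2*J)*6 = 12*J)
1/(Q + (q(1, 6) - 32)**2) = 1/(300 + (12*1 - 32)**2) = 1/(300 + (12 - 32)**2) = 1/(300 + (-20)**2) = 1/(300 + 400) = 1/700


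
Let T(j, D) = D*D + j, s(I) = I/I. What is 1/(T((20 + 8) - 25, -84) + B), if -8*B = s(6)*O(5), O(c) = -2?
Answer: 4/28237 ≈ 0.00014166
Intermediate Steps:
s(I) = 1
T(j, D) = j + D² (T(j, D) = D² + j = j + D²)
B = ¼ (B = -(-2)/8 = -⅛*(-2) = ¼ ≈ 0.25000)
1/(T((20 + 8) - 25, -84) + B) = 1/((((20 + 8) - 25) + (-84)²) + ¼) = 1/(((28 - 25) + 7056) + ¼) = 1/((3 + 7056) + ¼) = 1/(7059 + ¼) = 1/(28237/4) = 4/28237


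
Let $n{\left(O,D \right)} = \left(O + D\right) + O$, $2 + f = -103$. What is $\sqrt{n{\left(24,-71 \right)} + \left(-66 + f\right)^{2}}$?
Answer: $\sqrt{29218} \approx 170.93$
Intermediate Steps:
$f = -105$ ($f = -2 - 103 = -105$)
$n{\left(O,D \right)} = D + 2 O$ ($n{\left(O,D \right)} = \left(D + O\right) + O = D + 2 O$)
$\sqrt{n{\left(24,-71 \right)} + \left(-66 + f\right)^{2}} = \sqrt{\left(-71 + 2 \cdot 24\right) + \left(-66 - 105\right)^{2}} = \sqrt{\left(-71 + 48\right) + \left(-171\right)^{2}} = \sqrt{-23 + 29241} = \sqrt{29218}$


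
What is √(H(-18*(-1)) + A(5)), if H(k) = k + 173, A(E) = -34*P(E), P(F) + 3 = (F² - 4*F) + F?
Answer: I*√47 ≈ 6.8557*I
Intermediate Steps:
P(F) = -3 + F² - 3*F (P(F) = -3 + ((F² - 4*F) + F) = -3 + (F² - 3*F) = -3 + F² - 3*F)
A(E) = 102 - 34*E² + 102*E (A(E) = -34*(-3 + E² - 3*E) = 102 - 34*E² + 102*E)
H(k) = 173 + k
√(H(-18*(-1)) + A(5)) = √((173 - 18*(-1)) + (102 - 34*5² + 102*5)) = √((173 + 18) + (102 - 34*25 + 510)) = √(191 + (102 - 850 + 510)) = √(191 - 238) = √(-47) = I*√47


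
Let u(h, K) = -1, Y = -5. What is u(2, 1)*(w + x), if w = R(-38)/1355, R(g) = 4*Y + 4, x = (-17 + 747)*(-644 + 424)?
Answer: 217613016/1355 ≈ 1.6060e+5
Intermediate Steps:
x = -160600 (x = 730*(-220) = -160600)
R(g) = -16 (R(g) = 4*(-5) + 4 = -20 + 4 = -16)
w = -16/1355 ≈ -0.011808
u(2, 1)*(w + x) = -(-16/1355 - 160600) = -1*(-217613016/1355) = 217613016/1355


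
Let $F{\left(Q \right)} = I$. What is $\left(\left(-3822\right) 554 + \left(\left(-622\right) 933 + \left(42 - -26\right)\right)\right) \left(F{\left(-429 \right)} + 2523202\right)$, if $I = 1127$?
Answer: $-6809746029534$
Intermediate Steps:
$F{\left(Q \right)} = 1127$
$\left(\left(-3822\right) 554 + \left(\left(-622\right) 933 + \left(42 - -26\right)\right)\right) \left(F{\left(-429 \right)} + 2523202\right) = \left(\left(-3822\right) 554 + \left(\left(-622\right) 933 + \left(42 - -26\right)\right)\right) \left(1127 + 2523202\right) = \left(-2117388 + \left(-580326 + \left(42 + 26\right)\right)\right) 2524329 = \left(-2117388 + \left(-580326 + 68\right)\right) 2524329 = \left(-2117388 - 580258\right) 2524329 = \left(-2697646\right) 2524329 = -6809746029534$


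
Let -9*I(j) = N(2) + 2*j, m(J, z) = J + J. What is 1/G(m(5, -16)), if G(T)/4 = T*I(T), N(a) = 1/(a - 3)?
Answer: -9/760 ≈ -0.011842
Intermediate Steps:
m(J, z) = 2*J
N(a) = 1/(-3 + a)
I(j) = 1/9 - 2*j/9 (I(j) = -(1/(-3 + 2) + 2*j)/9 = -(1/(-1) + 2*j)/9 = -(-1 + 2*j)/9 = 1/9 - 2*j/9)
G(T) = 4*T*(1/9 - 2*T/9) (G(T) = 4*(T*(1/9 - 2*T/9)) = 4*T*(1/9 - 2*T/9))
1/G(m(5, -16)) = 1/(4*(2*5)*(1 - 4*5)/9) = 1/((4/9)*10*(1 - 2*10)) = 1/((4/9)*10*(1 - 20)) = 1/((4/9)*10*(-19)) = 1/(-760/9) = -9/760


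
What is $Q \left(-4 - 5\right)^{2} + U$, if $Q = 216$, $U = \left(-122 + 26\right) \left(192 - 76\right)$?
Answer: $6360$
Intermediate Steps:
$U = -11136$ ($U = \left(-96\right) 116 = -11136$)
$Q \left(-4 - 5\right)^{2} + U = 216 \left(-4 - 5\right)^{2} - 11136 = 216 \left(-9\right)^{2} - 11136 = 216 \cdot 81 - 11136 = 17496 - 11136 = 6360$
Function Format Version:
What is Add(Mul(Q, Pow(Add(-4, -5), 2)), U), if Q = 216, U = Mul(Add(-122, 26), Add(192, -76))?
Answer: 6360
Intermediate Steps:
U = -11136 (U = Mul(-96, 116) = -11136)
Add(Mul(Q, Pow(Add(-4, -5), 2)), U) = Add(Mul(216, Pow(Add(-4, -5), 2)), -11136) = Add(Mul(216, Pow(-9, 2)), -11136) = Add(Mul(216, 81), -11136) = Add(17496, -11136) = 6360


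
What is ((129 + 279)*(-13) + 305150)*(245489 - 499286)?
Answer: -76100015262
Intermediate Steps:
((129 + 279)*(-13) + 305150)*(245489 - 499286) = (408*(-13) + 305150)*(-253797) = (-5304 + 305150)*(-253797) = 299846*(-253797) = -76100015262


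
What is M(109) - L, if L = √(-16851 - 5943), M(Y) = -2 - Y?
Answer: -111 - I*√22794 ≈ -111.0 - 150.98*I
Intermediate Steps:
L = I*√22794 (L = √(-22794) = I*√22794 ≈ 150.98*I)
M(109) - L = (-2 - 1*109) - I*√22794 = (-2 - 109) - I*√22794 = -111 - I*√22794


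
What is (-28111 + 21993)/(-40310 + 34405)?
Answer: 6118/5905 ≈ 1.0361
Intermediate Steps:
(-28111 + 21993)/(-40310 + 34405) = -6118/(-5905) = -6118*(-1/5905) = 6118/5905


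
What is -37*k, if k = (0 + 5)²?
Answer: -925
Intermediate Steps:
k = 25 (k = 5² = 25)
-37*k = -37*25 = -925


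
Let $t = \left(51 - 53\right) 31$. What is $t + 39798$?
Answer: $39736$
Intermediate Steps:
$t = -62$ ($t = \left(-2\right) 31 = -62$)
$t + 39798 = -62 + 39798 = 39736$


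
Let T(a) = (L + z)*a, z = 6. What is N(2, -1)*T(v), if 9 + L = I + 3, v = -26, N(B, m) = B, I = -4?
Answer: 208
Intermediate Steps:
L = -10 (L = -9 + (-4 + 3) = -9 - 1 = -10)
T(a) = -4*a (T(a) = (-10 + 6)*a = -4*a)
N(2, -1)*T(v) = 2*(-4*(-26)) = 2*104 = 208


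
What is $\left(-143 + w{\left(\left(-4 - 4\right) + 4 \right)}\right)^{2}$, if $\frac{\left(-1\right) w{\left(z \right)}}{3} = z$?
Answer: $17161$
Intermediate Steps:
$w{\left(z \right)} = - 3 z$
$\left(-143 + w{\left(\left(-4 - 4\right) + 4 \right)}\right)^{2} = \left(-143 - 3 \left(\left(-4 - 4\right) + 4\right)\right)^{2} = \left(-143 - 3 \left(-8 + 4\right)\right)^{2} = \left(-143 - -12\right)^{2} = \left(-143 + 12\right)^{2} = \left(-131\right)^{2} = 17161$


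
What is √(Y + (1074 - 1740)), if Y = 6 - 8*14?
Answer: 2*I*√193 ≈ 27.785*I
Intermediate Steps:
Y = -106 (Y = 6 - 112 = -106)
√(Y + (1074 - 1740)) = √(-106 + (1074 - 1740)) = √(-106 - 666) = √(-772) = 2*I*√193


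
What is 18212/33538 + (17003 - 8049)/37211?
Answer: 488992992/623991259 ≈ 0.78365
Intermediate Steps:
18212/33538 + (17003 - 8049)/37211 = 18212*(1/33538) + 8954*(1/37211) = 9106/16769 + 8954/37211 = 488992992/623991259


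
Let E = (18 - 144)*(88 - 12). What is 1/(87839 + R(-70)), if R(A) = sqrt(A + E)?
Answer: 87839/7715699567 - I*sqrt(9646)/7715699567 ≈ 1.1384e-5 - 1.2729e-8*I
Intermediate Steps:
E = -9576 (E = -126*76 = -9576)
R(A) = sqrt(-9576 + A) (R(A) = sqrt(A - 9576) = sqrt(-9576 + A))
1/(87839 + R(-70)) = 1/(87839 + sqrt(-9576 - 70)) = 1/(87839 + sqrt(-9646)) = 1/(87839 + I*sqrt(9646))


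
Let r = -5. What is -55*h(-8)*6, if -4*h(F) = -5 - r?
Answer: 0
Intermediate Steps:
h(F) = 0 (h(F) = -(-5 - 1*(-5))/4 = -(-5 + 5)/4 = -1/4*0 = 0)
-55*h(-8)*6 = -55*0*6 = 0*6 = 0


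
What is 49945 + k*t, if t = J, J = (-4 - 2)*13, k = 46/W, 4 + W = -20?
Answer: 100189/2 ≈ 50095.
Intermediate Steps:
W = -24 (W = -4 - 20 = -24)
k = -23/12 (k = 46/(-24) = 46*(-1/24) = -23/12 ≈ -1.9167)
J = -78 (J = -6*13 = -78)
t = -78
49945 + k*t = 49945 - 23/12*(-78) = 49945 + 299/2 = 100189/2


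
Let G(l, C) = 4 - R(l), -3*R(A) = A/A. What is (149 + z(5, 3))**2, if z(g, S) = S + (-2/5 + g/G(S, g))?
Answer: 98585041/4225 ≈ 23334.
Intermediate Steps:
R(A) = -1/3 (R(A) = -A/(3*A) = -1/3*1 = -1/3)
G(l, C) = 13/3 (G(l, C) = 4 - 1*(-1/3) = 4 + 1/3 = 13/3)
z(g, S) = -2/5 + S + 3*g/13 (z(g, S) = S + (-2/5 + g/(13/3)) = S + (-2*1/5 + g*(3/13)) = S + (-2/5 + 3*g/13) = -2/5 + S + 3*g/13)
(149 + z(5, 3))**2 = (149 + (-2/5 + 3 + (3/13)*5))**2 = (149 + (-2/5 + 3 + 15/13))**2 = (149 + 244/65)**2 = (9929/65)**2 = 98585041/4225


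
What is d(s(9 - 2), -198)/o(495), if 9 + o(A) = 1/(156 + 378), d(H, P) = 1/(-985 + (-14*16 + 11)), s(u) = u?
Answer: 267/2878195 ≈ 9.2766e-5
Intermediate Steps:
d(H, P) = -1/1198 (d(H, P) = 1/(-985 + (-224 + 11)) = 1/(-985 - 213) = 1/(-1198) = -1/1198)
o(A) = -4805/534 (o(A) = -9 + 1/(156 + 378) = -9 + 1/534 = -4805/534)
d(s(9 - 2), -198)/o(495) = -1/(1198*(-4805/534)) = -1/1198*(-534/4805) = 267/2878195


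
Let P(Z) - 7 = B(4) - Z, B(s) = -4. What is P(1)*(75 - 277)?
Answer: -404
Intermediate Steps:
P(Z) = 3 - Z (P(Z) = 7 + (-4 - Z) = 3 - Z)
P(1)*(75 - 277) = (3 - 1*1)*(75 - 277) = (3 - 1)*(-202) = 2*(-202) = -404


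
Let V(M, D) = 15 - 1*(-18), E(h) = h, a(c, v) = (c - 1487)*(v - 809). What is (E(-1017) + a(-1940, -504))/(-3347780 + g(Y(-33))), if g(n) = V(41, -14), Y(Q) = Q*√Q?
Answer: -4498634/3347747 ≈ -1.3438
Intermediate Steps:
a(c, v) = (-1487 + c)*(-809 + v)
Y(Q) = Q^(3/2)
V(M, D) = 33 (V(M, D) = 15 + 18 = 33)
g(n) = 33
(E(-1017) + a(-1940, -504))/(-3347780 + g(Y(-33))) = (-1017 + (1202983 - 1487*(-504) - 809*(-1940) - 1940*(-504)))/(-3347780 + 33) = (-1017 + (1202983 + 749448 + 1569460 + 977760))/(-3347747) = (-1017 + 4499651)*(-1/3347747) = 4498634*(-1/3347747) = -4498634/3347747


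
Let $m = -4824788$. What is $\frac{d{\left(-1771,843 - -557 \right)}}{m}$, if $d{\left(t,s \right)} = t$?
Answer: $\frac{1771}{4824788} \approx 0.00036706$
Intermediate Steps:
$\frac{d{\left(-1771,843 - -557 \right)}}{m} = - \frac{1771}{-4824788} = \left(-1771\right) \left(- \frac{1}{4824788}\right) = \frac{1771}{4824788}$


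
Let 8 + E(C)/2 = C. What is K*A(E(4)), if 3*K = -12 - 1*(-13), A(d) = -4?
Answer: -4/3 ≈ -1.3333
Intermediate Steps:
E(C) = -16 + 2*C
K = 1/3 (K = (-12 - 1*(-13))/3 = (-12 + 13)/3 = (1/3)*1 = 1/3 ≈ 0.33333)
K*A(E(4)) = (1/3)*(-4) = -4/3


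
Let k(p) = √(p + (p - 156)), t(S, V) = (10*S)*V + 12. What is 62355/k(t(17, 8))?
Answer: 62355*√647/1294 ≈ 1225.7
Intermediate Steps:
t(S, V) = 12 + 10*S*V (t(S, V) = 10*S*V + 12 = 12 + 10*S*V)
k(p) = √(-156 + 2*p) (k(p) = √(p + (-156 + p)) = √(-156 + 2*p))
62355/k(t(17, 8)) = 62355/(√(-156 + 2*(12 + 10*17*8))) = 62355/(√(-156 + 2*(12 + 1360))) = 62355/(√(-156 + 2*1372)) = 62355/(√(-156 + 2744)) = 62355/(√2588) = 62355/((2*√647)) = 62355*(√647/1294) = 62355*√647/1294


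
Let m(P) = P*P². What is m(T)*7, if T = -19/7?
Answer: -6859/49 ≈ -139.98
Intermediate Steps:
T = -19/7 (T = -19*⅐ = -19/7 ≈ -2.7143)
m(P) = P³
m(T)*7 = (-19/7)³*7 = -6859/343*7 = -6859/49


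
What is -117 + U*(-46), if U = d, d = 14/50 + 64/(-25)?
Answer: -303/25 ≈ -12.120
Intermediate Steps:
d = -57/25 (d = 14*(1/50) + 64*(-1/25) = 7/25 - 64/25 = -57/25 ≈ -2.2800)
U = -57/25 ≈ -2.2800
-117 + U*(-46) = -117 - 57/25*(-46) = -117 + 2622/25 = -303/25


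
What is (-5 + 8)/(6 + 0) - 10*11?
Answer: -219/2 ≈ -109.50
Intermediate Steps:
(-5 + 8)/(6 + 0) - 10*11 = 3/6 - 110 = 3*(⅙) - 110 = ½ - 110 = -219/2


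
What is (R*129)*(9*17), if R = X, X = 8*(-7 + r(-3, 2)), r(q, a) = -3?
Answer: -1578960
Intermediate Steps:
X = -80 (X = 8*(-7 - 3) = 8*(-10) = -80)
R = -80
(R*129)*(9*17) = (-80*129)*(9*17) = -10320*153 = -1578960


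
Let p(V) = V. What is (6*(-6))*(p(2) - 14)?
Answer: 432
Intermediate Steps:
(6*(-6))*(p(2) - 14) = (6*(-6))*(2 - 14) = -36*(-12) = 432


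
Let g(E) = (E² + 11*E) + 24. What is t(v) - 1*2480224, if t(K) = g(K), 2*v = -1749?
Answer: -6900277/4 ≈ -1.7251e+6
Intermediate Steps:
g(E) = 24 + E² + 11*E
v = -1749/2 (v = (½)*(-1749) = -1749/2 ≈ -874.50)
t(K) = 24 + K² + 11*K
t(v) - 1*2480224 = (24 + (-1749/2)² + 11*(-1749/2)) - 1*2480224 = (24 + 3059001/4 - 19239/2) - 2480224 = 3020619/4 - 2480224 = -6900277/4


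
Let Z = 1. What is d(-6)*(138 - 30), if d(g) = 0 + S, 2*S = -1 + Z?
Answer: 0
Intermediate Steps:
S = 0 (S = (-1 + 1)/2 = (1/2)*0 = 0)
d(g) = 0 (d(g) = 0 + 0 = 0)
d(-6)*(138 - 30) = 0*(138 - 30) = 0*108 = 0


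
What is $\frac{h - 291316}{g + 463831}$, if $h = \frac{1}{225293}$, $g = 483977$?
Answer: $- \frac{65631455587}{213534507744} \approx -0.30736$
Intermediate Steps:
$h = \frac{1}{225293} \approx 4.4387 \cdot 10^{-6}$
$\frac{h - 291316}{g + 463831} = \frac{\frac{1}{225293} - 291316}{483977 + 463831} = - \frac{65631455587}{225293 \cdot 947808} = \left(- \frac{65631455587}{225293}\right) \frac{1}{947808} = - \frac{65631455587}{213534507744}$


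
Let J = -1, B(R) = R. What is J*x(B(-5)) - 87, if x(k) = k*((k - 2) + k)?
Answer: -147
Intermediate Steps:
x(k) = k*(-2 + 2*k) (x(k) = k*((-2 + k) + k) = k*(-2 + 2*k))
J*x(B(-5)) - 87 = -2*(-5)*(-1 - 5) - 87 = -2*(-5)*(-6) - 87 = -1*60 - 87 = -60 - 87 = -147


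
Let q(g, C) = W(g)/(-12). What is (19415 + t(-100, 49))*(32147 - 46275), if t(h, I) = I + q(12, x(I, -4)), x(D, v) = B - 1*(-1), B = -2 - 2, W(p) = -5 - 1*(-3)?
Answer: -824969240/3 ≈ -2.7499e+8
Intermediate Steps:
W(p) = -2 (W(p) = -5 + 3 = -2)
B = -4
x(D, v) = -3 (x(D, v) = -4 - 1*(-1) = -4 + 1 = -3)
q(g, C) = ⅙ (q(g, C) = -2/(-12) = -2*(-1/12) = ⅙)
t(h, I) = ⅙ + I (t(h, I) = I + ⅙ = ⅙ + I)
(19415 + t(-100, 49))*(32147 - 46275) = (19415 + (⅙ + 49))*(32147 - 46275) = (19415 + 295/6)*(-14128) = (116785/6)*(-14128) = -824969240/3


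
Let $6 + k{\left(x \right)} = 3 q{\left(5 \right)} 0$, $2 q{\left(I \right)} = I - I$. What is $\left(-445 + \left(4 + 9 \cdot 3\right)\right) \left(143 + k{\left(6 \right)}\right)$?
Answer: $-56718$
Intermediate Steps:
$q{\left(I \right)} = 0$ ($q{\left(I \right)} = \frac{I - I}{2} = \frac{1}{2} \cdot 0 = 0$)
$k{\left(x \right)} = -6$ ($k{\left(x \right)} = -6 + 3 \cdot 0 \cdot 0 = -6 + 0 \cdot 0 = -6 + 0 = -6$)
$\left(-445 + \left(4 + 9 \cdot 3\right)\right) \left(143 + k{\left(6 \right)}\right) = \left(-445 + \left(4 + 9 \cdot 3\right)\right) \left(143 - 6\right) = \left(-445 + \left(4 + 27\right)\right) 137 = \left(-445 + 31\right) 137 = \left(-414\right) 137 = -56718$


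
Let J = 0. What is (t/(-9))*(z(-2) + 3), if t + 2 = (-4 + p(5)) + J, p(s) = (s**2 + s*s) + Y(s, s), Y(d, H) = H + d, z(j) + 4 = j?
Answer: 18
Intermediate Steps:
z(j) = -4 + j
p(s) = 2*s + 2*s**2 (p(s) = (s**2 + s*s) + (s + s) = (s**2 + s**2) + 2*s = 2*s**2 + 2*s = 2*s + 2*s**2)
t = 54 (t = -2 + ((-4 + 2*5*(1 + 5)) + 0) = -2 + ((-4 + 2*5*6) + 0) = -2 + ((-4 + 60) + 0) = -2 + (56 + 0) = -2 + 56 = 54)
(t/(-9))*(z(-2) + 3) = (54/(-9))*((-4 - 2) + 3) = (54*(-1/9))*(-6 + 3) = -6*(-3) = 18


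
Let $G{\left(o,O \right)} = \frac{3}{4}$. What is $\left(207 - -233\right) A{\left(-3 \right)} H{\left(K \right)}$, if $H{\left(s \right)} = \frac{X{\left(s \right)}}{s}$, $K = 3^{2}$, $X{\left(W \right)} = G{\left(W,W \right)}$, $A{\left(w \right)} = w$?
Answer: $-110$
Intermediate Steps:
$G{\left(o,O \right)} = \frac{3}{4}$ ($G{\left(o,O \right)} = 3 \cdot \frac{1}{4} = \frac{3}{4}$)
$X{\left(W \right)} = \frac{3}{4}$
$K = 9$
$H{\left(s \right)} = \frac{3}{4 s}$
$\left(207 - -233\right) A{\left(-3 \right)} H{\left(K \right)} = \left(207 - -233\right) \left(- 3 \frac{3}{4 \cdot 9}\right) = \left(207 + 233\right) \left(- 3 \cdot \frac{3}{4} \cdot \frac{1}{9}\right) = 440 \left(\left(-3\right) \frac{1}{12}\right) = 440 \left(- \frac{1}{4}\right) = -110$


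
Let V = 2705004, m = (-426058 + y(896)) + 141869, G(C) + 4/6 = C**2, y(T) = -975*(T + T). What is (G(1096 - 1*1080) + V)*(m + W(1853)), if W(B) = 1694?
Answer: -5490851342570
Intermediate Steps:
y(T) = -1950*T
G(C) = -2/3 + C**2
m = -2031389 (m = (-426058 - 1950*896) + 141869 = (-426058 - 1747200) + 141869 = -2173258 + 141869 = -2031389)
(G(1096 - 1*1080) + V)*(m + W(1853)) = ((-2/3 + (1096 - 1*1080)**2) + 2705004)*(-2031389 + 1694) = ((-2/3 + (1096 - 1080)**2) + 2705004)*(-2029695) = ((-2/3 + 16**2) + 2705004)*(-2029695) = ((-2/3 + 256) + 2705004)*(-2029695) = (766/3 + 2705004)*(-2029695) = (8115778/3)*(-2029695) = -5490851342570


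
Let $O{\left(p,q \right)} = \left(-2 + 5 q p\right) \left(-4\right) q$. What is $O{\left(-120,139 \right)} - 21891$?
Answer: $46349621$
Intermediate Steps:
$O{\left(p,q \right)} = q \left(8 - 20 p q\right)$ ($O{\left(p,q \right)} = \left(-2 + 5 p q\right) \left(-4\right) q = \left(8 - 20 p q\right) q = q \left(8 - 20 p q\right)$)
$O{\left(-120,139 \right)} - 21891 = 4 \cdot 139 \left(2 - \left(-600\right) 139\right) - 21891 = 4 \cdot 139 \left(2 + 83400\right) - 21891 = 4 \cdot 139 \cdot 83402 - 21891 = 46371512 - 21891 = 46349621$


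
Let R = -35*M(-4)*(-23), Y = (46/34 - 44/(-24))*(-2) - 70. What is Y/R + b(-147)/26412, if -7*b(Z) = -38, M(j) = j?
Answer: 576479/24096548 ≈ 0.023924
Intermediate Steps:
b(Z) = 38/7 (b(Z) = -1/7*(-38) = 38/7)
Y = -3895/51 (Y = (46*(1/34) - 44*(-1/24))*(-2) - 70 = (23/17 + 11/6)*(-2) - 70 = (325/102)*(-2) - 70 = -325/51 - 70 = -3895/51 ≈ -76.373)
R = -3220 (R = -35*(-4)*(-23) = 140*(-23) = -3220)
Y/R + b(-147)/26412 = -3895/51/(-3220) + (38/7)/26412 = -3895/51*(-1/3220) + (38/7)*(1/26412) = 779/32844 + 19/92442 = 576479/24096548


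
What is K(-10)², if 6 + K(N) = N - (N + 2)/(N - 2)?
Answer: 2500/9 ≈ 277.78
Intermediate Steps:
K(N) = -6 + N - (2 + N)/(-2 + N) (K(N) = -6 + (N - (N + 2)/(N - 2)) = -6 + (N - (2 + N)/(-2 + N)) = -6 + N - (2 + N)/(-2 + N))
K(-10)² = ((10 + (-10)² - 9*(-10))/(-2 - 10))² = ((10 + 100 + 90)/(-12))² = (-1/12*200)² = (-50/3)² = 2500/9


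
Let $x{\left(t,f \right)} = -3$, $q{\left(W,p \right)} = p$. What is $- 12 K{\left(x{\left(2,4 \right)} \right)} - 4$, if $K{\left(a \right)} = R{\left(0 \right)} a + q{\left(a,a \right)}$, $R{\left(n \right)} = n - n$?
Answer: $32$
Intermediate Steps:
$R{\left(n \right)} = 0$
$K{\left(a \right)} = a$ ($K{\left(a \right)} = 0 a + a = 0 + a = a$)
$- 12 K{\left(x{\left(2,4 \right)} \right)} - 4 = \left(-12\right) \left(-3\right) - 4 = 36 - 4 = 32$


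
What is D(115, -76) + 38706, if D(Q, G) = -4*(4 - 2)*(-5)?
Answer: 38746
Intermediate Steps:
D(Q, G) = 40 (D(Q, G) = -4*2*(-5) = -8*(-5) = 40)
D(115, -76) + 38706 = 40 + 38706 = 38746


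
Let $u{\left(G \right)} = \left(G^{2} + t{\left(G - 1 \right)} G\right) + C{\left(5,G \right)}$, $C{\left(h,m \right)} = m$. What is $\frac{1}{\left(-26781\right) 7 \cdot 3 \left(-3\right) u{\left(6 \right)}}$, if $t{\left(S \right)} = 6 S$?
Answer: $\frac{1}{374559066} \approx 2.6698 \cdot 10^{-9}$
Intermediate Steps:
$u{\left(G \right)} = G + G^{2} + G \left(-6 + 6 G\right)$ ($u{\left(G \right)} = \left(G^{2} + 6 \left(G - 1\right) G\right) + G = \left(G^{2} + 6 \left(-1 + G\right) G\right) + G = \left(G^{2} + \left(-6 + 6 G\right) G\right) + G = \left(G^{2} + G \left(-6 + 6 G\right)\right) + G = G + G^{2} + G \left(-6 + 6 G\right)$)
$\frac{1}{\left(-26781\right) 7 \cdot 3 \left(-3\right) u{\left(6 \right)}} = \frac{1}{\left(-26781\right) 7 \cdot 3 \left(-3\right) 6 \left(-5 + 7 \cdot 6\right)} = - \frac{1}{26781 \cdot 7 \left(-9\right) 6 \left(-5 + 42\right)} = - \frac{1}{26781 \left(- 63 \cdot 6 \cdot 37\right)} = - \frac{1}{26781 \left(\left(-63\right) 222\right)} = - \frac{1}{26781 \left(-13986\right)} = \left(- \frac{1}{26781}\right) \left(- \frac{1}{13986}\right) = \frac{1}{374559066}$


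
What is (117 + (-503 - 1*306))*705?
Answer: -487860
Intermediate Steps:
(117 + (-503 - 1*306))*705 = (117 + (-503 - 306))*705 = (117 - 809)*705 = -692*705 = -487860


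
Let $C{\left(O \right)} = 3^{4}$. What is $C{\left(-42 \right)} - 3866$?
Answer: $-3785$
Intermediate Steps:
$C{\left(O \right)} = 81$
$C{\left(-42 \right)} - 3866 = 81 - 3866 = -3785$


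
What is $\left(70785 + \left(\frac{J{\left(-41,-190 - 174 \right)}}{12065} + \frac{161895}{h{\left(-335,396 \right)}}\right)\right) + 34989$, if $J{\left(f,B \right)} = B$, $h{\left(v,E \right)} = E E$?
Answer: $\frac{66708240601037}{630661680} \approx 1.0578 \cdot 10^{5}$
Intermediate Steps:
$h{\left(v,E \right)} = E^{2}$
$\left(70785 + \left(\frac{J{\left(-41,-190 - 174 \right)}}{12065} + \frac{161895}{h{\left(-335,396 \right)}}\right)\right) + 34989 = \left(70785 + \left(\frac{-190 - 174}{12065} + \frac{161895}{396^{2}}\right)\right) + 34989 = \left(70785 + \left(\left(-364\right) \frac{1}{12065} + \frac{161895}{156816}\right)\right) + 34989 = \left(70785 + \left(- \frac{364}{12065} + 161895 \cdot \frac{1}{156816}\right)\right) + 34989 = \left(70785 + \left(- \frac{364}{12065} + \frac{53965}{52272}\right)\right) + 34989 = \left(70785 + \frac{632060717}{630661680}\right) + 34989 = \frac{44642019079517}{630661680} + 34989 = \frac{66708240601037}{630661680}$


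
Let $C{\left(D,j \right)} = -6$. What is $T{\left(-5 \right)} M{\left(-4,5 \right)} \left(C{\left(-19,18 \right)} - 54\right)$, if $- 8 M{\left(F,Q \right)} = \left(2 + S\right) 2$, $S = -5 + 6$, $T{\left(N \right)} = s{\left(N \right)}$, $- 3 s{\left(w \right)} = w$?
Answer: $75$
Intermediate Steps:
$s{\left(w \right)} = - \frac{w}{3}$
$T{\left(N \right)} = - \frac{N}{3}$
$S = 1$
$M{\left(F,Q \right)} = - \frac{3}{4}$ ($M{\left(F,Q \right)} = - \frac{\left(2 + 1\right) 2}{8} = - \frac{3 \cdot 2}{8} = \left(- \frac{1}{8}\right) 6 = - \frac{3}{4}$)
$T{\left(-5 \right)} M{\left(-4,5 \right)} \left(C{\left(-19,18 \right)} - 54\right) = \left(- \frac{1}{3}\right) \left(-5\right) \left(- \frac{3}{4}\right) \left(-6 - 54\right) = \frac{5}{3} \left(- \frac{3}{4}\right) \left(-6 - 54\right) = \left(- \frac{5}{4}\right) \left(-60\right) = 75$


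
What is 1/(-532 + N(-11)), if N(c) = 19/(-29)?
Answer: -29/15447 ≈ -0.0018774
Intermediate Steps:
N(c) = -19/29 (N(c) = 19*(-1/29) = -19/29)
1/(-532 + N(-11)) = 1/(-532 - 19/29) = 1/(-15447/29) = -29/15447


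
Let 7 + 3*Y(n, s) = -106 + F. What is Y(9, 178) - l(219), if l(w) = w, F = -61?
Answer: -277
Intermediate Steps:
Y(n, s) = -58 (Y(n, s) = -7/3 + (-106 - 61)/3 = -7/3 + (⅓)*(-167) = -7/3 - 167/3 = -58)
Y(9, 178) - l(219) = -58 - 1*219 = -58 - 219 = -277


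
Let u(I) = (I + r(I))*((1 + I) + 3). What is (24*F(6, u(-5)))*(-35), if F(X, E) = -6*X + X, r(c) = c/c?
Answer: 25200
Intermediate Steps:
r(c) = 1
u(I) = (1 + I)*(4 + I) (u(I) = (I + 1)*((1 + I) + 3) = (1 + I)*(4 + I))
F(X, E) = -5*X
(24*F(6, u(-5)))*(-35) = (24*(-5*6))*(-35) = (24*(-30))*(-35) = -720*(-35) = 25200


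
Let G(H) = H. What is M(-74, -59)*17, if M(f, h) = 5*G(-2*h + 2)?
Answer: 10200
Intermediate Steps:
M(f, h) = 10 - 10*h (M(f, h) = 5*(-2*h + 2) = 5*(2 - 2*h) = 10 - 10*h)
M(-74, -59)*17 = (10 - 10*(-59))*17 = (10 + 590)*17 = 600*17 = 10200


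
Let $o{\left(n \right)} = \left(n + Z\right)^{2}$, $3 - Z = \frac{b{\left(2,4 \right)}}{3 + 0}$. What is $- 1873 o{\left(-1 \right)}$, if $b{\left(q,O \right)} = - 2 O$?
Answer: $- \frac{367108}{9} \approx -40790.0$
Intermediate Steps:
$Z = \frac{17}{3}$ ($Z = 3 - \frac{\left(-2\right) 4}{3 + 0} = 3 - - \frac{8}{3} = 3 + \frac{8}{3} = \frac{17}{3} \approx 5.6667$)
$o{\left(n \right)} = \left(\frac{17}{3} + n\right)^{2}$ ($o{\left(n \right)} = \left(n + \frac{17}{3}\right)^{2} = \left(\frac{17}{3} + n\right)^{2}$)
$- 1873 o{\left(-1 \right)} = - 1873 \frac{\left(17 + 3 \left(-1\right)\right)^{2}}{9} = - 1873 \frac{\left(17 - 3\right)^{2}}{9} = - 1873 \frac{14^{2}}{9} = - 1873 \cdot \frac{1}{9} \cdot 196 = \left(-1873\right) \frac{196}{9} = - \frac{367108}{9}$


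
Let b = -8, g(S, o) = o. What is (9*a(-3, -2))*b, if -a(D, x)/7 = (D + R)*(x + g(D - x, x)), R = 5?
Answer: -4032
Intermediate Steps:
a(D, x) = -14*x*(5 + D) (a(D, x) = -7*(D + 5)*(x + x) = -7*(5 + D)*2*x = -14*x*(5 + D))
(9*a(-3, -2))*b = (9*(14*(-2)*(-5 - 1*(-3))))*(-8) = (9*(14*(-2)*(-5 + 3)))*(-8) = (9*(14*(-2)*(-2)))*(-8) = (9*56)*(-8) = 504*(-8) = -4032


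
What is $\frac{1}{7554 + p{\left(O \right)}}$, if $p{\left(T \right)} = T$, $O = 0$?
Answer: $\frac{1}{7554} \approx 0.00013238$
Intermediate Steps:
$\frac{1}{7554 + p{\left(O \right)}} = \frac{1}{7554 + 0} = \frac{1}{7554}$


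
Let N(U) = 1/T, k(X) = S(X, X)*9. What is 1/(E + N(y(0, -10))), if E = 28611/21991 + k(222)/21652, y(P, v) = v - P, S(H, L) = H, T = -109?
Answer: 25950127694/35918500189 ≈ 0.72247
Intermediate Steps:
k(X) = 9*X (k(X) = X*9 = 9*X)
N(U) = -1/109 (N(U) = 1/(-109) = -1/109)
E = 331711695/238074566 (E = 28611/21991 + (9*222)/21652 = 28611*(1/21991) + 1998*(1/21652) = 28611/21991 + 999/10826 = 331711695/238074566 ≈ 1.3933)
1/(E + N(y(0, -10))) = 1/(331711695/238074566 - 1/109) = 1/(35918500189/25950127694) = 25950127694/35918500189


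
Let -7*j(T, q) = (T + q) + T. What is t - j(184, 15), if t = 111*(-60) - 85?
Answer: -46832/7 ≈ -6690.3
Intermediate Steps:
t = -6745 (t = -6660 - 85 = -6745)
j(T, q) = -2*T/7 - q/7 (j(T, q) = -((T + q) + T)/7 = -(q + 2*T)/7 = -2*T/7 - q/7)
t - j(184, 15) = -6745 - (-2/7*184 - ⅐*15) = -6745 - (-368/7 - 15/7) = -6745 - 1*(-383/7) = -6745 + 383/7 = -46832/7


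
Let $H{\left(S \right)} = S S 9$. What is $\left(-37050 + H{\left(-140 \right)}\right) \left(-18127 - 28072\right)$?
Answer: $-6437830650$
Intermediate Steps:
$H{\left(S \right)} = 9 S^{2}$ ($H{\left(S \right)} = S^{2} \cdot 9 = 9 S^{2}$)
$\left(-37050 + H{\left(-140 \right)}\right) \left(-18127 - 28072\right) = \left(-37050 + 9 \left(-140\right)^{2}\right) \left(-18127 - 28072\right) = \left(-37050 + 9 \cdot 19600\right) \left(-46199\right) = \left(-37050 + 176400\right) \left(-46199\right) = 139350 \left(-46199\right) = -6437830650$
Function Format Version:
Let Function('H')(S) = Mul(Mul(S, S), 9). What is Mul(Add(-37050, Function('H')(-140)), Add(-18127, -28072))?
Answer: -6437830650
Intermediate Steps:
Function('H')(S) = Mul(9, Pow(S, 2)) (Function('H')(S) = Mul(Pow(S, 2), 9) = Mul(9, Pow(S, 2)))
Mul(Add(-37050, Function('H')(-140)), Add(-18127, -28072)) = Mul(Add(-37050, Mul(9, Pow(-140, 2))), Add(-18127, -28072)) = Mul(Add(-37050, Mul(9, 19600)), -46199) = Mul(Add(-37050, 176400), -46199) = Mul(139350, -46199) = -6437830650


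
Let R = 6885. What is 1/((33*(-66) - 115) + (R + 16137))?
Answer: 1/20729 ≈ 4.8242e-5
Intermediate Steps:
1/((33*(-66) - 115) + (R + 16137)) = 1/((33*(-66) - 115) + (6885 + 16137)) = 1/((-2178 - 115) + 23022) = 1/(-2293 + 23022) = 1/20729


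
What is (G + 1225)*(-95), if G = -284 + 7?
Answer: -90060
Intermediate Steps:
G = -277
(G + 1225)*(-95) = (-277 + 1225)*(-95) = 948*(-95) = -90060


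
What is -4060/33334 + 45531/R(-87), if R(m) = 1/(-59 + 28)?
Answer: -3360688931/2381 ≈ -1.4115e+6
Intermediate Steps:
R(m) = -1/31 (R(m) = 1/(-31) = -1/31)
-4060/33334 + 45531/R(-87) = -4060/33334 + 45531/(-1/31) = -4060*1/33334 + 45531*(-31) = -290/2381 - 1411461 = -3360688931/2381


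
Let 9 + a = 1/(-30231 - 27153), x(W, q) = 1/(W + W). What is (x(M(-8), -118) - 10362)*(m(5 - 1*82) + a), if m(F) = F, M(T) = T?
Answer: 818192599825/918144 ≈ 8.9114e+5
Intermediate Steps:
x(W, q) = 1/(2*W)
a = -516457/57384 (a = -9 + 1/(-30231 - 27153) = -9 + 1/(-57384) = -9 - 1/57384 = -516457/57384 ≈ -9.0000)
(x(M(-8), -118) - 10362)*(m(5 - 1*82) + a) = ((½)/(-8) - 10362)*((5 - 1*82) - 516457/57384) = ((½)*(-⅛) - 10362)*((5 - 82) - 516457/57384) = (-1/16 - 10362)*(-77 - 516457/57384) = -165793/16*(-4935025/57384) = 818192599825/918144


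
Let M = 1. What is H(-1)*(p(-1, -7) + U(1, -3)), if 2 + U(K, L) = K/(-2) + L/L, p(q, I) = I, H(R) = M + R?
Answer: 0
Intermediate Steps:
H(R) = 1 + R
U(K, L) = -1 - K/2 (U(K, L) = -2 + (K/(-2) + L/L) = -2 + (K*(-½) + 1) = -2 + (-K/2 + 1) = -2 + (1 - K/2) = -1 - K/2)
H(-1)*(p(-1, -7) + U(1, -3)) = (1 - 1)*(-7 + (-1 - ½*1)) = 0*(-7 + (-1 - ½)) = 0*(-7 - 3/2) = 0*(-17/2) = 0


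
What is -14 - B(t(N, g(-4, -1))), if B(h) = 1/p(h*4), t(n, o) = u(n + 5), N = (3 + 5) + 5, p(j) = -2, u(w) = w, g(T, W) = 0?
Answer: -27/2 ≈ -13.500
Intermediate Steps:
N = 13 (N = 8 + 5 = 13)
t(n, o) = 5 + n (t(n, o) = n + 5 = 5 + n)
B(h) = -½ (B(h) = 1/(-2) = -½)
-14 - B(t(N, g(-4, -1))) = -14 - 1*(-½) = -14 + ½ = -27/2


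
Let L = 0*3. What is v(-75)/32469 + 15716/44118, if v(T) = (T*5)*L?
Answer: 7858/22059 ≈ 0.35623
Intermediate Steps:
L = 0
v(T) = 0 (v(T) = (T*5)*0 = (5*T)*0 = 0)
v(-75)/32469 + 15716/44118 = 0/32469 + 15716/44118 = 0*(1/32469) + 15716*(1/44118) = 0 + 7858/22059 = 7858/22059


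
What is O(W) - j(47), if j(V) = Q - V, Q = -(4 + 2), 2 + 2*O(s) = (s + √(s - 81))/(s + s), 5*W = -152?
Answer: 209/4 - I*√2785/608 ≈ 52.25 - 0.086798*I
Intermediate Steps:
W = -152/5 (W = (⅕)*(-152) = -152/5 ≈ -30.400)
O(s) = -1 + (s + √(-81 + s))/(4*s) (O(s) = -1 + ((s + √(s - 81))/(s + s))/2 = -1 + ((s + √(-81 + s))/((2*s)))/2 = -1 + ((s + √(-81 + s))*(1/(2*s)))/2 = -1 + ((s + √(-81 + s))/(2*s))/2 = -1 + (s + √(-81 + s))/(4*s))
Q = -6 (Q = -1*6 = -6)
j(V) = -6 - V
O(W) - j(47) = (√(-81 - 152/5) - 3*(-152/5))/(4*(-152/5)) - (-6 - 1*47) = (¼)*(-5/152)*(√(-557/5) + 456/5) - (-6 - 47) = (¼)*(-5/152)*(I*√2785/5 + 456/5) - 1*(-53) = (¼)*(-5/152)*(456/5 + I*√2785/5) + 53 = (-¾ - I*√2785/608) + 53 = 209/4 - I*√2785/608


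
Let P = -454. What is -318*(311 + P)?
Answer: 45474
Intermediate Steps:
-318*(311 + P) = -318*(311 - 454) = -318*(-143) = 45474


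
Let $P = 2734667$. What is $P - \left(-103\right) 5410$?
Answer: $3291897$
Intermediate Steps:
$P - \left(-103\right) 5410 = 2734667 - \left(-103\right) 5410 = 2734667 - -557230 = 2734667 + 557230 = 3291897$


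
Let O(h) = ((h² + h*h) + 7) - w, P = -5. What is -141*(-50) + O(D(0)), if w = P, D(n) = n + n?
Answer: 7062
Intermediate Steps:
D(n) = 2*n
w = -5
O(h) = 12 + 2*h² (O(h) = ((h² + h*h) + 7) - 1*(-5) = ((h² + h²) + 7) + 5 = (2*h² + 7) + 5 = (7 + 2*h²) + 5 = 12 + 2*h²)
-141*(-50) + O(D(0)) = -141*(-50) + (12 + 2*(2*0)²) = 7050 + (12 + 2*0²) = 7050 + (12 + 2*0) = 7050 + (12 + 0) = 7050 + 12 = 7062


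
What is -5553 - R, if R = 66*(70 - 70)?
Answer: -5553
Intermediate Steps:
R = 0 (R = 66*0 = 0)
-5553 - R = -5553 - 1*0 = -5553 + 0 = -5553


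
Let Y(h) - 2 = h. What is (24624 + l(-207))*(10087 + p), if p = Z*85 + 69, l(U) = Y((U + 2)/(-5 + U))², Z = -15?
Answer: 9832125766057/44944 ≈ 2.1876e+8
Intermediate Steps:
Y(h) = 2 + h
l(U) = (2 + (2 + U)/(-5 + U))² (l(U) = (2 + (U + 2)/(-5 + U))² = (2 + (2 + U)/(-5 + U))²)
p = -1206 (p = -15*85 + 69 = -1275 + 69 = -1206)
(24624 + l(-207))*(10087 + p) = (24624 + (-8 + 3*(-207))²/(-5 - 207)²)*(10087 - 1206) = (24624 + (-8 - 621)²/(-212)²)*8881 = (24624 + (-629)²*(1/44944))*8881 = (24624 + 395641*(1/44944))*8881 = (24624 + 395641/44944)*8881 = (1107096697/44944)*8881 = 9832125766057/44944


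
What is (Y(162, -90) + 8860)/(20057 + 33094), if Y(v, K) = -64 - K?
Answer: 2962/17717 ≈ 0.16718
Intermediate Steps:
(Y(162, -90) + 8860)/(20057 + 33094) = ((-64 - 1*(-90)) + 8860)/(20057 + 33094) = ((-64 + 90) + 8860)/53151 = (26 + 8860)*(1/53151) = 8886*(1/53151) = 2962/17717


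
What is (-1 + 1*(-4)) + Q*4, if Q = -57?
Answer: -233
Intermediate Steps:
(-1 + 1*(-4)) + Q*4 = (-1 + 1*(-4)) - 57*4 = (-1 - 4) - 228 = -5 - 228 = -233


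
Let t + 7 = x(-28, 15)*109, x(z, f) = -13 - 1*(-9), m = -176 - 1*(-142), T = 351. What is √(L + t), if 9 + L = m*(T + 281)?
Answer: 2*I*√5485 ≈ 148.12*I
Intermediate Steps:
m = -34 (m = -176 + 142 = -34)
x(z, f) = -4 (x(z, f) = -13 + 9 = -4)
t = -443 (t = -7 - 4*109 = -7 - 436 = -443)
L = -21497 (L = -9 - 34*(351 + 281) = -9 - 34*632 = -9 - 21488 = -21497)
√(L + t) = √(-21497 - 443) = √(-21940) = 2*I*√5485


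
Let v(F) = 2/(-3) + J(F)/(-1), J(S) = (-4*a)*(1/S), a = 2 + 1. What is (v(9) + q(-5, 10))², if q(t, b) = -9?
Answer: 625/9 ≈ 69.444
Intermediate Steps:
a = 3
J(S) = -12/S (J(S) = (-4*3)*(1/S) = -12/S)
v(F) = -⅔ + 12/F (v(F) = 2/(-3) - 12/F/(-1) = 2*(-⅓) - 12/F*(-1) = -⅔ + 12/F)
(v(9) + q(-5, 10))² = ((-⅔ + 12/9) - 9)² = ((-⅔ + 12*(⅑)) - 9)² = ((-⅔ + 4/3) - 9)² = (⅔ - 9)² = (-25/3)² = 625/9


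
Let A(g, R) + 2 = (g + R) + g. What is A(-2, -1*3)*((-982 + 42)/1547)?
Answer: 8460/1547 ≈ 5.4687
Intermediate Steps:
A(g, R) = -2 + R + 2*g (A(g, R) = -2 + ((g + R) + g) = -2 + ((R + g) + g) = -2 + (R + 2*g) = -2 + R + 2*g)
A(-2, -1*3)*((-982 + 42)/1547) = (-2 - 1*3 + 2*(-2))*((-982 + 42)/1547) = (-2 - 3 - 4)*(-940*1/1547) = -9*(-940/1547) = 8460/1547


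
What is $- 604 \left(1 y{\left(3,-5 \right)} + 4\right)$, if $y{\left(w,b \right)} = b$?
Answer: $604$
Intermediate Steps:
$- 604 \left(1 y{\left(3,-5 \right)} + 4\right) = - 604 \left(1 \left(-5\right) + 4\right) = - 604 \left(-5 + 4\right) = \left(-604\right) \left(-1\right) = 604$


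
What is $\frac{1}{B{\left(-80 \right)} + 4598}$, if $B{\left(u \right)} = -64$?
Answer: $\frac{1}{4534} \approx 0.00022056$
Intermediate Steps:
$\frac{1}{B{\left(-80 \right)} + 4598} = \frac{1}{-64 + 4598} = \frac{1}{4534}$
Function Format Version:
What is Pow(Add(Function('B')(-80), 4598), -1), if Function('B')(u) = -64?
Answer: Rational(1, 4534) ≈ 0.00022056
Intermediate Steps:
Pow(Add(Function('B')(-80), 4598), -1) = Pow(Add(-64, 4598), -1) = Pow(4534, -1) = Rational(1, 4534)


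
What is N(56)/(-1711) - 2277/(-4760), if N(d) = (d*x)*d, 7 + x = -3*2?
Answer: 197951627/8144360 ≈ 24.305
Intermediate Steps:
x = -13 (x = -7 - 3*2 = -7 - 6 = -13)
N(d) = -13*d**2 (N(d) = (d*(-13))*d = (-13*d)*d = -13*d**2)
N(56)/(-1711) - 2277/(-4760) = -13*56**2/(-1711) - 2277/(-4760) = -13*3136*(-1/1711) - 2277*(-1/4760) = -40768*(-1/1711) + 2277/4760 = 40768/1711 + 2277/4760 = 197951627/8144360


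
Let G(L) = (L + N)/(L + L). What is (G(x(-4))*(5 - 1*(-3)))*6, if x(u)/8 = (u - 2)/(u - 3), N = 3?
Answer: 69/2 ≈ 34.500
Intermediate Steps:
x(u) = 8*(-2 + u)/(-3 + u) (x(u) = 8*((u - 2)/(u - 3)) = 8*((-2 + u)/(-3 + u)) = 8*(-2 + u)/(-3 + u))
G(L) = (3 + L)/(2*L) (G(L) = (L + 3)/(L + L) = (3 + L)/((2*L)) = (3 + L)*(1/(2*L)) = (3 + L)/(2*L))
(G(x(-4))*(5 - 1*(-3)))*6 = (((3 + 8*(-2 - 4)/(-3 - 4))/(2*((8*(-2 - 4)/(-3 - 4)))))*(5 - 1*(-3)))*6 = (((3 + 8*(-6)/(-7))/(2*((8*(-6)/(-7)))))*(5 + 3))*6 = (((3 + 8*(-⅐)*(-6))/(2*((8*(-⅐)*(-6)))))*8)*6 = (((3 + 48/7)/(2*(48/7)))*8)*6 = (((½)*(7/48)*(69/7))*8)*6 = ((23/32)*8)*6 = (23/4)*6 = 69/2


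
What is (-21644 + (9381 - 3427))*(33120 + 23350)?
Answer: -886014300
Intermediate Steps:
(-21644 + (9381 - 3427))*(33120 + 23350) = (-21644 + 5954)*56470 = -15690*56470 = -886014300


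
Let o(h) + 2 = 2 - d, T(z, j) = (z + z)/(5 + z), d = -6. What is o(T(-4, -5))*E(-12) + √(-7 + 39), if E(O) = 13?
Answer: 78 + 4*√2 ≈ 83.657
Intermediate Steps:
T(z, j) = 2*z/(5 + z) (T(z, j) = (2*z)/(5 + z) = 2*z/(5 + z))
o(h) = 6 (o(h) = -2 + (2 - 1*(-6)) = -2 + (2 + 6) = -2 + 8 = 6)
o(T(-4, -5))*E(-12) + √(-7 + 39) = 6*13 + √(-7 + 39) = 78 + √32 = 78 + 4*√2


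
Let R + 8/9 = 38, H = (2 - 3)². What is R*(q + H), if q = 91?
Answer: 30728/9 ≈ 3414.2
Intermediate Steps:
H = 1 (H = (-1)² = 1)
R = 334/9 (R = -8/9 + 38 = 334/9 ≈ 37.111)
R*(q + H) = 334*(91 + 1)/9 = (334/9)*92 = 30728/9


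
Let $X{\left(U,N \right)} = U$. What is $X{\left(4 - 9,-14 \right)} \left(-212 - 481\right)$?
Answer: $3465$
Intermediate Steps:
$X{\left(4 - 9,-14 \right)} \left(-212 - 481\right) = \left(4 - 9\right) \left(-212 - 481\right) = \left(4 - 9\right) \left(-693\right) = \left(-5\right) \left(-693\right) = 3465$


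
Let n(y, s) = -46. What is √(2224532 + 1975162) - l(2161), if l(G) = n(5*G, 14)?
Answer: 46 + √4199694 ≈ 2095.3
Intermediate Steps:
l(G) = -46
√(2224532 + 1975162) - l(2161) = √(2224532 + 1975162) - 1*(-46) = √4199694 + 46 = 46 + √4199694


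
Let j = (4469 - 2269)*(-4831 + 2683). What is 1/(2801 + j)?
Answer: -1/4722799 ≈ -2.1174e-7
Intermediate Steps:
j = -4725600 (j = 2200*(-2148) = -4725600)
1/(2801 + j) = 1/(2801 - 4725600) = 1/(-4722799) = -1/4722799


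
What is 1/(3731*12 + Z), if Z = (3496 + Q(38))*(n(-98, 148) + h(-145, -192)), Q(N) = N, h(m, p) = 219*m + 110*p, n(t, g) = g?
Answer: -1/186292446 ≈ -5.3679e-9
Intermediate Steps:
h(m, p) = 110*p + 219*m
Z = -186337218 (Z = (3496 + 38)*(148 + (110*(-192) + 219*(-145))) = 3534*(148 + (-21120 - 31755)) = 3534*(148 - 52875) = 3534*(-52727) = -186337218)
1/(3731*12 + Z) = 1/(3731*12 - 186337218) = 1/(44772 - 186337218) = 1/(-186292446) = -1/186292446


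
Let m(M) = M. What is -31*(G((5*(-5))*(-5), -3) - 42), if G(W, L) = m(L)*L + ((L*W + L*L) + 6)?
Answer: 12183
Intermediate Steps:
G(W, L) = 6 + 2*L² + L*W (G(W, L) = L*L + ((L*W + L*L) + 6) = L² + ((L*W + L²) + 6) = L² + ((L² + L*W) + 6) = L² + (6 + L² + L*W) = 6 + 2*L² + L*W)
-31*(G((5*(-5))*(-5), -3) - 42) = -31*((6 + 2*(-3)² - 3*5*(-5)*(-5)) - 42) = -31*((6 + 2*9 - (-75)*(-5)) - 42) = -31*((6 + 18 - 3*125) - 42) = -31*((6 + 18 - 375) - 42) = -31*(-351 - 42) = -31*(-393) = 12183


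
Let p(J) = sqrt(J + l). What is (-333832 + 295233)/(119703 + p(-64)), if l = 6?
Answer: -4620416097/14328808267 + 38599*I*sqrt(58)/14328808267 ≈ -0.32246 + 2.0515e-5*I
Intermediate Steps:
p(J) = sqrt(6 + J) (p(J) = sqrt(J + 6) = sqrt(6 + J))
(-333832 + 295233)/(119703 + p(-64)) = (-333832 + 295233)/(119703 + sqrt(6 - 64)) = -38599/(119703 + sqrt(-58)) = -38599/(119703 + I*sqrt(58))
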